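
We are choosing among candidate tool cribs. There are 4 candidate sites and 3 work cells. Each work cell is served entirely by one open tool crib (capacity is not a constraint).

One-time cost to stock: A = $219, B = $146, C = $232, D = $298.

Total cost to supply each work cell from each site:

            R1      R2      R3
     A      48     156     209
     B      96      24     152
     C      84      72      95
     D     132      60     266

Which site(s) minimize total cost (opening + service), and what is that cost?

For any fixed open set, each work cell goes to its cheapest open site; total = fixed + service.
{B}: R1→B 96, R2→B 24, R3→B 152. Service 272; fixed 146; total 418.
{C}: service 251 + fixed 232 = 483
{B, C}: service 203 + fixed 378 = 581
{A, B, C, D}: R1→A 48, R2→B 24, R3→C 95. Service 167; fixed 895; total 1062.
(All 15 nonempty subsets were checked; B only is lowest.)

Open B only; minimum total cost 418.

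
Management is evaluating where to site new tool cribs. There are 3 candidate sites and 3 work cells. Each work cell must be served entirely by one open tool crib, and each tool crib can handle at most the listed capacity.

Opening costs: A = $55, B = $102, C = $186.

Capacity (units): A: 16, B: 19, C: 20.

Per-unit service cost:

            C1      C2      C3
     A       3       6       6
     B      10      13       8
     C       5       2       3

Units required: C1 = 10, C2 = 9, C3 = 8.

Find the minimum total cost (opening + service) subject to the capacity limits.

Open {A, C}: C1→A 3·10=30, C2→C 2·9=18, C3→C 3·8=24.
Loads: A carries 10/16, C carries 17/20. Service 72; fixed 241; total 313.
Next best feasible plan costs 357.

Minimum total cost: 313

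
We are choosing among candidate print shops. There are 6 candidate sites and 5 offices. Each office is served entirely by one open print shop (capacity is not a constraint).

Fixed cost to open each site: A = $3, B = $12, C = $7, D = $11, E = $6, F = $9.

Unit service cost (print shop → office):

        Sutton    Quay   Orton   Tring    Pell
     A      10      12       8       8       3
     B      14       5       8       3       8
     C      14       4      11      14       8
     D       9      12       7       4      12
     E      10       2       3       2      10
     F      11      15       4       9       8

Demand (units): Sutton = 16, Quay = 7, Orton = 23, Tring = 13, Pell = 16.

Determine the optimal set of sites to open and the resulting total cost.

For any fixed open set, each office goes to its cheapest open site; total = fixed + service.
{A, D, E}: Sutton→D 9·16=144, Quay→E 2·7=14, Orton→E 3·23=69, Tring→E 2·13=26, Pell→A 3·16=48. Service 301; fixed 20; total 321.
{A, E}: service 317 + fixed 9 = 326
{A, C, D, E}: service 301 + fixed 27 = 328
{A, B, C, D, E, F}: service 301 + fixed 48 = 349
No other subset beats 321.

Open A, D and E; minimum total cost 321.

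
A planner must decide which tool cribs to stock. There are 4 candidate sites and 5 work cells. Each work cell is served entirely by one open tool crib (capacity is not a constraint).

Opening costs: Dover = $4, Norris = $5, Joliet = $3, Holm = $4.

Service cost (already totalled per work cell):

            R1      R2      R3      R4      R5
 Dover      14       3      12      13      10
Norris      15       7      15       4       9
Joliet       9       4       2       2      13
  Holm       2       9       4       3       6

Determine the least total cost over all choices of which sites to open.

For any fixed open set, each work cell goes to its cheapest open site; total = fixed + service.
{Joliet, Holm}: R1→Holm 2, R2→Joliet 4, R3→Joliet 2, R4→Joliet 2, R5→Holm 6. Service 16; fixed 7; total 23.
{Dover, Joliet, Holm}: service 15 + fixed 11 = 26
{Dover, Holm}: R1→Holm 2, R2→Dover 3, R3→Holm 4, R4→Holm 3, R5→Holm 6. Service 18; fixed 8; total 26.
{Dover, Norris, Joliet, Holm}: service 15 + fixed 16 = 31
(All 15 nonempty subsets were checked; Joliet and Holm is lowest.)

Minimum total cost: 23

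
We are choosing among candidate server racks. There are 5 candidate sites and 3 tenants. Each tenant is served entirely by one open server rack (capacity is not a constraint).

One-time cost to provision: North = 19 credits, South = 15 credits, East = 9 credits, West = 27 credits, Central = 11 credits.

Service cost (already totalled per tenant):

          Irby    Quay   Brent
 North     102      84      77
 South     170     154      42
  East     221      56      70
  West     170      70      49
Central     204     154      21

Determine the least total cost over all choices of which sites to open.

For any fixed open set, each tenant goes to its cheapest open site; total = fixed + service.
{North, East, Central}: Irby→North 102, Quay→East 56, Brent→Central 21. Service 179; fixed 39; total 218.
{North, South, East, Central}: service 179 + fixed 54 = 233
{North, Central}: Irby→North 102, Quay→North 84, Brent→Central 21. Service 207; fixed 30; total 237.
{North, South, East, West, Central}: service 179 + fixed 81 = 260
No other subset beats 218.

Minimum total cost: 218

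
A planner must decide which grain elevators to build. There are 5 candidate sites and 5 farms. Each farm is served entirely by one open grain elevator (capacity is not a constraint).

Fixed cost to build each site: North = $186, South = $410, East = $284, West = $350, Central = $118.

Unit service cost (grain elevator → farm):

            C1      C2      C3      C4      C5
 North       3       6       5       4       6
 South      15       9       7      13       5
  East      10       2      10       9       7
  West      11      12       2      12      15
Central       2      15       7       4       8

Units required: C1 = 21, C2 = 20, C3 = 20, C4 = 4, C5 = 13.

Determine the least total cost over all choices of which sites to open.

For any fixed open set, each farm goes to its cheapest open site; total = fixed + service.
{North}: C1→North 3·21=63, C2→North 6·20=120, C3→North 5·20=100, C4→North 4·4=16, C5→North 6·13=78. Service 377; fixed 186; total 563.
{North, Central}: service 356 + fixed 304 = 660
{Central}: service 602 + fixed 118 = 720
{North, South, East, West, Central}: C1→Central 2·21=42, C2→East 2·20=40, C3→West 2·20=40, C4→North 4·4=16, C5→South 5·13=65. Service 203; fixed 1348; total 1551.
No other subset beats 563.

Minimum total cost: 563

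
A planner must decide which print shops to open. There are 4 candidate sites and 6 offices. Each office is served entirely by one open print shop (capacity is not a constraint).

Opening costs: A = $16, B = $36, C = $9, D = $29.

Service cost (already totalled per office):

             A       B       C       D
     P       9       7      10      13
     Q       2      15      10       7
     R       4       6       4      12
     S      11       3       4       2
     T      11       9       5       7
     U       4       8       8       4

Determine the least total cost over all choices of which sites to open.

Minimum total cost: 50

For any fixed open set, each office goes to its cheapest open site; total = fixed + service.
{C}: P→C 10, Q→C 10, R→C 4, S→C 4, T→C 5, U→C 8. Service 41; fixed 9; total 50.
{A, C}: P→A 9, Q→A 2, R→A 4, S→C 4, T→C 5, U→A 4. Service 28; fixed 25; total 53.
{A}: service 41 + fixed 16 = 57
{A, B, C, D}: service 24 + fixed 90 = 114
No other subset beats 50.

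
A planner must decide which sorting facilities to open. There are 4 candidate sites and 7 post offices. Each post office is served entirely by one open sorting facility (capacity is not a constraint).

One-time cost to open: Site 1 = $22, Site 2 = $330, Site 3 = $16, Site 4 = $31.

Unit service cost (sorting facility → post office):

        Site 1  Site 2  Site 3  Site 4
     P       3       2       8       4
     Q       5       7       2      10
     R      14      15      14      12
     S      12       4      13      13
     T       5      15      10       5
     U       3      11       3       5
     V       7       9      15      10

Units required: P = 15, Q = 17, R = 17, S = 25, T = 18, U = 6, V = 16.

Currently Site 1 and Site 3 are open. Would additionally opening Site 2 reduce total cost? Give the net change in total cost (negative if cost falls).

No — net change +115 (cost rises by 115).

Current service cost with {Site 1, Site 3}: 837.
Adding Site 2: each post office re-picks its cheapest; new service cost 622, saving 215.
Extra fixed cost: 330. Net change = 330 − 215 = 115.
(Totals: 875 → 990.)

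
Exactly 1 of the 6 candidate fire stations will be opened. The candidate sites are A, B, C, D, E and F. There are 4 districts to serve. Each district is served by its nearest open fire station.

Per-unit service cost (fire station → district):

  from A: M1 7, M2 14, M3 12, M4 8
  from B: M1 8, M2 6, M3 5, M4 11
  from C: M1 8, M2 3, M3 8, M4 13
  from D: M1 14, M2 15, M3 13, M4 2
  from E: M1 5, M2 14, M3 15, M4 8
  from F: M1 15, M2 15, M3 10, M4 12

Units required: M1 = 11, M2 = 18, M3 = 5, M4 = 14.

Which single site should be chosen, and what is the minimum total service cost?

Choose C only; total service cost 364.

With exactly 1 open, each district uses its cheapest among the chosen.
{C}: M1→C 8·11=88, M2→C 3·18=54, M3→C 8·5=40, M4→C 13·14=182. Service cost 364.
{B}: service cost 375
{E}: service cost 494
Among all 6 size-1 choices, {C} is lowest.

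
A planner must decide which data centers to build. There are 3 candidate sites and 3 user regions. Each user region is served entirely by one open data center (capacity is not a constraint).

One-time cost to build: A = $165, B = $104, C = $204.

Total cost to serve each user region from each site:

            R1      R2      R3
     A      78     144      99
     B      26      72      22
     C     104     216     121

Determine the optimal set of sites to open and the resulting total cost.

Open B only; minimum total cost 224.

For any fixed open set, each user region goes to its cheapest open site; total = fixed + service.
{B}: R1→B 26, R2→B 72, R3→B 22. Service 120; fixed 104; total 224.
{A, B}: R1→B 26, R2→B 72, R3→B 22. Service 120; fixed 269; total 389.
{B, C}: service 120 + fixed 308 = 428
{A, B, C}: service 120 + fixed 473 = 593
No other subset beats 224.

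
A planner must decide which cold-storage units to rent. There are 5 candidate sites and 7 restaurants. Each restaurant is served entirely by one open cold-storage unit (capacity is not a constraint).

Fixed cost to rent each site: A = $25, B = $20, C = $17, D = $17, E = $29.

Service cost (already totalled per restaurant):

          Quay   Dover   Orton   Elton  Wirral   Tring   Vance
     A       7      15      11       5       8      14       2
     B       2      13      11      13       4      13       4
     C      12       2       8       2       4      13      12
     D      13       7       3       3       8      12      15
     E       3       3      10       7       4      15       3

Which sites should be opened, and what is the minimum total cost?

Open C only; minimum total cost 70.

For any fixed open set, each restaurant goes to its cheapest open site; total = fixed + service.
{C}: Quay→C 12, Dover→C 2, Orton→C 8, Elton→C 2, Wirral→C 4, Tring→C 13, Vance→C 12. Service 53; fixed 17; total 70.
{B, C}: Quay→B 2, Dover→C 2, Orton→C 8, Elton→C 2, Wirral→B 4, Tring→B 13, Vance→B 4. Service 35; fixed 37; total 72.
{B, D}: service 35 + fixed 37 = 72
{A, B, C, D, E}: Quay→B 2, Dover→C 2, Orton→D 3, Elton→C 2, Wirral→B 4, Tring→D 12, Vance→A 2. Service 27; fixed 108; total 135.
No other subset beats 70.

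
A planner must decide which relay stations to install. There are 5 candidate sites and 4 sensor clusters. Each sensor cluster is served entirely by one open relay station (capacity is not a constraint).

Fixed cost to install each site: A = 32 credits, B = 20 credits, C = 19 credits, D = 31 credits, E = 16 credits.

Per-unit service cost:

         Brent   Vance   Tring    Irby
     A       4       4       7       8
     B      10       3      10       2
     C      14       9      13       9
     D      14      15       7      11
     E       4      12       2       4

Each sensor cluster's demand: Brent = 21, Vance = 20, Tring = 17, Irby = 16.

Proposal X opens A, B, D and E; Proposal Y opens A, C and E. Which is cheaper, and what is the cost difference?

Proposal X: {A, B, D, E}: Brent→A 4·21=84, Vance→B 3·20=60, Tring→E 2·17=34, Irby→B 2·16=32. Service 210; fixed 99; total 309.
Proposal Y: {A, C, E}: Brent→A 4·21=84, Vance→A 4·20=80, Tring→E 2·17=34, Irby→E 4·16=64. Service 262; fixed 67; total 329.
Difference: |309 − 329| = 20.

Proposal X is cheaper by 20.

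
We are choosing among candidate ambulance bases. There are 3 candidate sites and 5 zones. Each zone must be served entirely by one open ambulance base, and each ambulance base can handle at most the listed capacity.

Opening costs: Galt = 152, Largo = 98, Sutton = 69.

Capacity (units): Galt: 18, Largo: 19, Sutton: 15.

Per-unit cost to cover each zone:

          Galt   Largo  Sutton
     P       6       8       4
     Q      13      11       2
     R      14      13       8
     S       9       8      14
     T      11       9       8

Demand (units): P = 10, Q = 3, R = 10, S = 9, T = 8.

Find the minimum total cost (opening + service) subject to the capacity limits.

Open {Galt, Largo, Sutton}: P→Galt 6·10=60, Q→Sutton 2·3=6, R→Sutton 8·10=80, S→Largo 8·9=72, T→Largo 9·8=72.
Loads: Galt carries 10/18, Largo carries 17/19, Sutton carries 13/15. Service 290; fixed 319; total 609.
Next best feasible plan costs 625.

Minimum total cost: 609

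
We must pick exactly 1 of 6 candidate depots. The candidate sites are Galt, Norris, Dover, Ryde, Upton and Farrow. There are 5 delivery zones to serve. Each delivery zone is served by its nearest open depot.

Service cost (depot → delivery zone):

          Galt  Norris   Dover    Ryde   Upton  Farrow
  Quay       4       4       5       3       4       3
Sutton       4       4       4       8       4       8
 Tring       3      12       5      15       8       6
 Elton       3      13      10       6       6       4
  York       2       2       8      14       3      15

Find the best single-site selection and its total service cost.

Choose Galt only; total service cost 16.

With exactly 1 open, each delivery zone uses its cheapest among the chosen.
{Galt}: Quay→Galt 4, Sutton→Galt 4, Tring→Galt 3, Elton→Galt 3, York→Galt 2. Service cost 16.
{Upton}: service cost 25
{Dover}: service cost 32
Among all 6 size-1 choices, {Galt} is lowest.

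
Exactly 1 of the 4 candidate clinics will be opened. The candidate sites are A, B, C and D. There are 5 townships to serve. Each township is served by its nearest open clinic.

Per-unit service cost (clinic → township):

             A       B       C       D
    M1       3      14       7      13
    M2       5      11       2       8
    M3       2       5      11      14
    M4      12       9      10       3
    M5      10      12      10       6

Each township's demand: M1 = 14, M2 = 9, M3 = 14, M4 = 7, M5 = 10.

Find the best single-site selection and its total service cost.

Choose A only; total service cost 299.

With exactly 1 open, each township uses its cheapest among the chosen.
{A}: M1→A 3·14=42, M2→A 5·9=45, M3→A 2·14=28, M4→A 12·7=84, M5→A 10·10=100. Service cost 299.
{C}: service cost 440
{D}: service cost 531
Among all 4 size-1 choices, {A} is lowest.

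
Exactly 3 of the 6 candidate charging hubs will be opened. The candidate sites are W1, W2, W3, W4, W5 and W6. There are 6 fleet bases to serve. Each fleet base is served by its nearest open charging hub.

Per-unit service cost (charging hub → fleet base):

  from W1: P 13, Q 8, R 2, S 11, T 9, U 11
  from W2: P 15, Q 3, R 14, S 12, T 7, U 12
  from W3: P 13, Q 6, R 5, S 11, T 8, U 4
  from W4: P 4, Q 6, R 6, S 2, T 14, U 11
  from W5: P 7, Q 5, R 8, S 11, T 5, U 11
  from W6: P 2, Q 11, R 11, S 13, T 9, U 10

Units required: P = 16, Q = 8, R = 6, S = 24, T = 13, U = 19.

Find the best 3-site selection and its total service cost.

With exactly 3 open, each fleet base uses its cheapest among the chosen.
{W3, W4, W5}: P→W4 4·16=64, Q→W5 5·8=40, R→W3 5·6=30, S→W4 2·24=48, T→W5 5·13=65, U→W3 4·19=76. Service cost 323.
{W2, W3, W4}: service cost 333
{W3, W4, W6}: service cost 338
Among all 20 size-3 choices, {W3, W4, W5} is lowest.

Choose W3, W4 and W5; total service cost 323.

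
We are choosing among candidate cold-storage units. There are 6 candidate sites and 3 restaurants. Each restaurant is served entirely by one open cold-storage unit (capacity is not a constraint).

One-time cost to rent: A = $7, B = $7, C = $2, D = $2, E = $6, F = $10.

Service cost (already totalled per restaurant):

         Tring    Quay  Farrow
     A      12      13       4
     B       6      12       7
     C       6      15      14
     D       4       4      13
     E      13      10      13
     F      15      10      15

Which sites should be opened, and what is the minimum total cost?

Open A and D; minimum total cost 21.

For any fixed open set, each restaurant goes to its cheapest open site; total = fixed + service.
{A, D}: Tring→D 4, Quay→D 4, Farrow→A 4. Service 12; fixed 9; total 21.
{A, C, D}: Tring→D 4, Quay→D 4, Farrow→A 4. Service 12; fixed 11; total 23.
{D}: Tring→D 4, Quay→D 4, Farrow→D 13. Service 21; fixed 2; total 23.
{A, B, C, D, E, F}: service 12 + fixed 34 = 46
No other subset beats 21.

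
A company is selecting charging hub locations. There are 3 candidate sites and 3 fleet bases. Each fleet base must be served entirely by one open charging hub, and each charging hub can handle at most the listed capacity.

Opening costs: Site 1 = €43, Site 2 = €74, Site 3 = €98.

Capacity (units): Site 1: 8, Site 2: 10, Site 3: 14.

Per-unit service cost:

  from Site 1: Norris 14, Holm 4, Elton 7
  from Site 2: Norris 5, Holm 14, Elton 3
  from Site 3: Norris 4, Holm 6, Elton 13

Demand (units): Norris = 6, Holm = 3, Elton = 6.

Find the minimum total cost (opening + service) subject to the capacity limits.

Open {Site 1, Site 3}: Norris→Site 3 4·6=24, Holm→Site 3 6·3=18, Elton→Site 1 7·6=42.
Loads: Site 1 carries 6/8, Site 3 carries 9/14. Service 84; fixed 141; total 225.
Next best feasible plan costs 231.

Minimum total cost: 225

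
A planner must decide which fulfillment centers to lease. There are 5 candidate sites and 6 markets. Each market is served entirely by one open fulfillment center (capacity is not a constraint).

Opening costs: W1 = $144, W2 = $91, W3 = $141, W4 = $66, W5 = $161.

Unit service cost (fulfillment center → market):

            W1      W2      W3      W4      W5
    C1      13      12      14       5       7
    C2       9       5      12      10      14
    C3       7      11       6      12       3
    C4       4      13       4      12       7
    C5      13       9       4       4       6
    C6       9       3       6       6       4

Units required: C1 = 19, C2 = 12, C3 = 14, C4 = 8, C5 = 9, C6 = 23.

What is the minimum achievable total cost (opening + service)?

For any fixed open set, each market goes to its cheapest open site; total = fixed + service.
{W2, W5}: C1→W5 7·19=133, C2→W2 5·12=60, C3→W5 3·14=42, C4→W5 7·8=56, C5→W5 6·9=54, C6→W2 3·23=69. Service 414; fixed 252; total 666.
{W2, W4}: service 510 + fixed 157 = 667
{W4, W5}: C1→W4 5·19=95, C2→W4 10·12=120, C3→W5 3·14=42, C4→W5 7·8=56, C5→W4 4·9=36, C6→W5 4·23=92. Service 441; fixed 227; total 668.
{W1, W2, W3, W4, W5}: C1→W4 5·19=95, C2→W2 5·12=60, C3→W5 3·14=42, C4→W1 4·8=32, C5→W3 4·9=36, C6→W2 3·23=69. Service 334; fixed 603; total 937.
No other subset beats 666.

Minimum total cost: 666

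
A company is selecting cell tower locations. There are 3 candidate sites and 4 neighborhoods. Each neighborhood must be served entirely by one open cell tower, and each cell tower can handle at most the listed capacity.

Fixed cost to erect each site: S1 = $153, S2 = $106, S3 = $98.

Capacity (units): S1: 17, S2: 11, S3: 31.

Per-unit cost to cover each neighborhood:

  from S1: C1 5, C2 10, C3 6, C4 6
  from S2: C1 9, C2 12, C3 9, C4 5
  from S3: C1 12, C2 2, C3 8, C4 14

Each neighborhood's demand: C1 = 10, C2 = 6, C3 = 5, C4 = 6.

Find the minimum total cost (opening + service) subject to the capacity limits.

Minimum total cost: 354

Open {S3}: C1→S3 12·10=120, C2→S3 2·6=12, C3→S3 8·5=40, C4→S3 14·6=84.
Loads: S3 carries 27/31. Service 256; fixed 98; total 354.
Next best feasible plan costs 389.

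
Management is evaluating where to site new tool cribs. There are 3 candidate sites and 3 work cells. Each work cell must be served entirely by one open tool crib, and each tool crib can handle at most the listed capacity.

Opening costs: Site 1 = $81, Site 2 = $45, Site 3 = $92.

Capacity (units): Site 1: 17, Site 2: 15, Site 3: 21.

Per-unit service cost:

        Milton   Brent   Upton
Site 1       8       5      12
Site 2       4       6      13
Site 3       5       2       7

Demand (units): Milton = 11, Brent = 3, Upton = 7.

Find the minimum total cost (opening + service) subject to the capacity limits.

Open {Site 3}: Milton→Site 3 5·11=55, Brent→Site 3 2·3=6, Upton→Site 3 7·7=49.
Loads: Site 3 carries 21/21. Service 110; fixed 92; total 202.
Next best feasible plan costs 236.

Minimum total cost: 202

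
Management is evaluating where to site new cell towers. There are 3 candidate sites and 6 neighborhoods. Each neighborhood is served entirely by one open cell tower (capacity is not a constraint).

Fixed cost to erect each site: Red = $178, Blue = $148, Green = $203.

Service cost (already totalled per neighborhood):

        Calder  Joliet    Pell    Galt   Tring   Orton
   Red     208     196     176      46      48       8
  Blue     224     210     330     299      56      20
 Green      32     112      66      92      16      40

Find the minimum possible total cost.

Minimum total cost: 561

For any fixed open set, each neighborhood goes to its cheapest open site; total = fixed + service.
{Green}: Calder→Green 32, Joliet→Green 112, Pell→Green 66, Galt→Green 92, Tring→Green 16, Orton→Green 40. Service 358; fixed 203; total 561.
{Red, Green}: service 280 + fixed 381 = 661
{Blue, Green}: service 338 + fixed 351 = 689
{Red, Blue, Green}: Calder→Green 32, Joliet→Green 112, Pell→Green 66, Galt→Red 46, Tring→Green 16, Orton→Red 8. Service 280; fixed 529; total 809.
No other subset beats 561.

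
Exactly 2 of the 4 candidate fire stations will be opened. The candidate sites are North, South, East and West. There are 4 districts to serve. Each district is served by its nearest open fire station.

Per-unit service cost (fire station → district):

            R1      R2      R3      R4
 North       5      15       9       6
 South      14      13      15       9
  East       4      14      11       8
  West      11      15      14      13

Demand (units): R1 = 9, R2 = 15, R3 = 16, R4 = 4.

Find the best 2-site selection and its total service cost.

With exactly 2 open, each district uses its cheapest among the chosen.
{North, South}: R1→North 5·9=45, R2→South 13·15=195, R3→North 9·16=144, R4→North 6·4=24. Service cost 408.
{North, East}: service cost 414
{North, West}: service cost 438
Among all 6 size-2 choices, {North, South} is lowest.

Choose North and South; total service cost 408.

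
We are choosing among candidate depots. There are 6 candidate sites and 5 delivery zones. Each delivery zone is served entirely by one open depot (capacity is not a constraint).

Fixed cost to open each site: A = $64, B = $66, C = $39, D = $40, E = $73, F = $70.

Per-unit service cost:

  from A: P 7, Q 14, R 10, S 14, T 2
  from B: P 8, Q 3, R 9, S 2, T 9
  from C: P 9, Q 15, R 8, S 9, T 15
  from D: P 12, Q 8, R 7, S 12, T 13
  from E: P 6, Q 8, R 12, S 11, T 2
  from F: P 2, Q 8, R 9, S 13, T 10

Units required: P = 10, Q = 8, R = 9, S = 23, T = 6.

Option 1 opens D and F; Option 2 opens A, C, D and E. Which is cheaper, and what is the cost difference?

Option 1: {D, F}: P→F 2·10=20, Q→D 8·8=64, R→D 7·9=63, S→D 12·23=276, T→F 10·6=60. Service 483; fixed 110; total 593.
Option 2: {A, C, D, E}: P→E 6·10=60, Q→D 8·8=64, R→D 7·9=63, S→C 9·23=207, T→A 2·6=12. Service 406; fixed 216; total 622.
Difference: |593 − 622| = 29.

Option 1 is cheaper by 29.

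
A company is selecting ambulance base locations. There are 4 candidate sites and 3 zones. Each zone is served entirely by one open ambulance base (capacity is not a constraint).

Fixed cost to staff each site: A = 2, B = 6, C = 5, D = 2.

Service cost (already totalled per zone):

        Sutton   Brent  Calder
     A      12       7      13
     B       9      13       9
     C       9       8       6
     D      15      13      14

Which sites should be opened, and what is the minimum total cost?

Open C only; minimum total cost 28.

For any fixed open set, each zone goes to its cheapest open site; total = fixed + service.
{C}: Sutton→C 9, Brent→C 8, Calder→C 6. Service 23; fixed 5; total 28.
{A, C}: Sutton→C 9, Brent→A 7, Calder→C 6. Service 22; fixed 7; total 29.
{C, D}: service 23 + fixed 7 = 30
{A, B, C, D}: Sutton→B 9, Brent→A 7, Calder→C 6. Service 22; fixed 15; total 37.
No other subset beats 28.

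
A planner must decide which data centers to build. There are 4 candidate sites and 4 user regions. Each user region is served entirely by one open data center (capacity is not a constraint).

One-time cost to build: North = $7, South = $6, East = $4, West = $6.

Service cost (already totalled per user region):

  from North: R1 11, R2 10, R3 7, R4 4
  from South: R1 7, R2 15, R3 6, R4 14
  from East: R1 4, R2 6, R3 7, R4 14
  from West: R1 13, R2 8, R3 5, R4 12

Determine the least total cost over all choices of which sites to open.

Minimum total cost: 32

For any fixed open set, each user region goes to its cheapest open site; total = fixed + service.
{North, East}: R1→East 4, R2→East 6, R3→North 7, R4→North 4. Service 21; fixed 11; total 32.
{East}: R1→East 4, R2→East 6, R3→East 7, R4→East 14. Service 31; fixed 4; total 35.
{North, East, West}: service 19 + fixed 17 = 36
{North, South, East, West}: R1→East 4, R2→East 6, R3→West 5, R4→North 4. Service 19; fixed 23; total 42.
(All 15 nonempty subsets were checked; North and East is lowest.)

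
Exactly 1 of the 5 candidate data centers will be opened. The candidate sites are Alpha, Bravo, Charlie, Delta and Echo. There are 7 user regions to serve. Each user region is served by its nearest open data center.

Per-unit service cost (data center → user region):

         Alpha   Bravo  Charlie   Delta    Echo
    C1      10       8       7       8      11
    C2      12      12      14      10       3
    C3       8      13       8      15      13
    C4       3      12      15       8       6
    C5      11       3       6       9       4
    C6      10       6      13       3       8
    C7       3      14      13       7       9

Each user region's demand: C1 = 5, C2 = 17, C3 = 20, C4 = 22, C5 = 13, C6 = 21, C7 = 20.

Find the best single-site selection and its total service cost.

With exactly 1 open, each user region uses its cheapest among the chosen.
{Alpha}: C1→Alpha 10·5=50, C2→Alpha 12·17=204, C3→Alpha 8·20=160, C4→Alpha 3·22=66, C5→Alpha 11·13=143, C6→Alpha 10·21=210, C7→Alpha 3·20=60. Service cost 893.
{Echo}: service cost 898
{Delta}: service cost 1006
Among all 5 size-1 choices, {Alpha} is lowest.

Choose Alpha only; total service cost 893.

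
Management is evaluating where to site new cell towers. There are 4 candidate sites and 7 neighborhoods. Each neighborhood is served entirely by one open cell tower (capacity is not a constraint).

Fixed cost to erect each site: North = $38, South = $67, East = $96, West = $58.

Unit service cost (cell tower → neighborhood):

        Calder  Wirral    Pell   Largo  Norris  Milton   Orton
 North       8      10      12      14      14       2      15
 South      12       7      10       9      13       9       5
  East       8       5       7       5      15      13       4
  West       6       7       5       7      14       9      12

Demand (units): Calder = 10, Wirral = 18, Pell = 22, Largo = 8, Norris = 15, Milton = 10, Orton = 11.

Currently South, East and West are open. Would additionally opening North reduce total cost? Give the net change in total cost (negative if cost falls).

Yes — net change −32 (cost falls by 32).

Current service cost with {South, East, West}: 629.
Adding North: each neighborhood re-picks its cheapest; new service cost 559, saving 70.
Extra fixed cost: 38. Net change = 38 − 70 = -32.
(Totals: 850 → 818.)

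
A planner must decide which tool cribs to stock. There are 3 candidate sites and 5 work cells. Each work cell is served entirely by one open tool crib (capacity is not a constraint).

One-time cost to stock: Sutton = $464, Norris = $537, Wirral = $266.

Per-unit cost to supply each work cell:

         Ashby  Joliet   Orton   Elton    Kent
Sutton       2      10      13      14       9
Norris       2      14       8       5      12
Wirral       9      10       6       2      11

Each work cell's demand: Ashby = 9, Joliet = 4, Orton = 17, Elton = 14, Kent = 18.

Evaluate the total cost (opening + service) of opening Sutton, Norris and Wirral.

Each work cell is assigned to its cheapest site among the open ones.
{Sutton, Norris, Wirral}: Ashby→Sutton 2·9=18, Joliet→Sutton 10·4=40, Orton→Wirral 6·17=102, Elton→Wirral 2·14=28, Kent→Sutton 9·18=162. Service 350; fixed 1267; total 1617.

Total cost: 1617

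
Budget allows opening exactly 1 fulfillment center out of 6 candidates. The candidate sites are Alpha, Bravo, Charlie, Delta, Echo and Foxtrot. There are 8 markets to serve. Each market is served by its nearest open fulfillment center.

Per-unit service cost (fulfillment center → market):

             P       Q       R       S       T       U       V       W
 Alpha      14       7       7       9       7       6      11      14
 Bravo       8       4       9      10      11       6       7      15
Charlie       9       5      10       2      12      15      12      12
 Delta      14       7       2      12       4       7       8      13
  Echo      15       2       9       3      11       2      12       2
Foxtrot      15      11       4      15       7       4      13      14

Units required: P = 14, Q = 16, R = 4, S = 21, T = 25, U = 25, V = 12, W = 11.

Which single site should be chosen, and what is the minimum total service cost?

Choose Echo only; total service cost 832.

With exactly 1 open, each market uses its cheapest among the chosen.
{Echo}: P→Echo 15·14=210, Q→Echo 2·16=32, R→Echo 9·4=36, S→Echo 3·21=63, T→Echo 11·25=275, U→Echo 2·25=50, V→Echo 12·12=144, W→Echo 2·11=22. Service cost 832.
{Delta}: service cost 1082
{Bravo}: service cost 1096
Among all 6 size-1 choices, {Echo} is lowest.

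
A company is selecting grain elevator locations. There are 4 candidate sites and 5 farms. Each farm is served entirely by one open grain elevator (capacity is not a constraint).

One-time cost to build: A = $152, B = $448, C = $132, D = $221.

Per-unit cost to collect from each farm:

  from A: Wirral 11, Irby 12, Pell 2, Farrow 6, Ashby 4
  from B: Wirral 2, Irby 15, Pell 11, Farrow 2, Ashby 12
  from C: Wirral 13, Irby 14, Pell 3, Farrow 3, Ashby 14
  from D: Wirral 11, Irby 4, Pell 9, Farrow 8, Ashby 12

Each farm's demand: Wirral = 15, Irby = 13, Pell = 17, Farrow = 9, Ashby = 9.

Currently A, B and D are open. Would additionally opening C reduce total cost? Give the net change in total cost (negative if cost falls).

No — net change +132 (cost rises by 132).

Current service cost with {A, B, D}: 170.
Adding C: each farm re-picks its cheapest; new service cost 170, saving 0.
Extra fixed cost: 132. Net change = 132 − 0 = 132.
(Totals: 991 → 1123.)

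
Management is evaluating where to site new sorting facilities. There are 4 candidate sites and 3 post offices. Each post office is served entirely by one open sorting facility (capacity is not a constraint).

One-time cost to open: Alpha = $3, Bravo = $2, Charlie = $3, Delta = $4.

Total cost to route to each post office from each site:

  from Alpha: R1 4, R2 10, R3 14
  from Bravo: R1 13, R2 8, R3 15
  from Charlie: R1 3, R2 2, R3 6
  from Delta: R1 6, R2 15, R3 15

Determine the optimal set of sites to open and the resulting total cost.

Open Charlie only; minimum total cost 14.

For any fixed open set, each post office goes to its cheapest open site; total = fixed + service.
{Charlie}: R1→Charlie 3, R2→Charlie 2, R3→Charlie 6. Service 11; fixed 3; total 14.
{Bravo, Charlie}: service 11 + fixed 5 = 16
{Alpha, Charlie}: R1→Charlie 3, R2→Charlie 2, R3→Charlie 6. Service 11; fixed 6; total 17.
{Alpha, Bravo, Charlie, Delta}: service 11 + fixed 12 = 23
No other subset beats 14.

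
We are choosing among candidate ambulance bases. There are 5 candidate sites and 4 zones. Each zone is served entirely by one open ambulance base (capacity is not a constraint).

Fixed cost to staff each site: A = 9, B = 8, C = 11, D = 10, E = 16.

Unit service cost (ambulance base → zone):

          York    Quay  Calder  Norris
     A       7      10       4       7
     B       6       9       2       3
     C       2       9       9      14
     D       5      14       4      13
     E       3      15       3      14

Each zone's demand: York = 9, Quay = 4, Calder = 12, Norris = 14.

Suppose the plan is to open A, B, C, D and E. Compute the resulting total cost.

Total cost: 174

Each zone is assigned to its cheapest site among the open ones.
{A, B, C, D, E}: York→C 2·9=18, Quay→B 9·4=36, Calder→B 2·12=24, Norris→B 3·14=42. Service 120; fixed 54; total 174.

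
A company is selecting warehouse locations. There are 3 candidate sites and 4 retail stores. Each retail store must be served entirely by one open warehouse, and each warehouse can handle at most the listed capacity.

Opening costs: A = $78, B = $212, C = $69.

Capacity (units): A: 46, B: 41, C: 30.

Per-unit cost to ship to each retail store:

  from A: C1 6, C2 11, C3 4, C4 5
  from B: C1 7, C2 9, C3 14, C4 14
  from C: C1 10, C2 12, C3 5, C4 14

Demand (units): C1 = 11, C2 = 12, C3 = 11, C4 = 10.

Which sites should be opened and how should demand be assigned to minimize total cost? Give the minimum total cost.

Open {A}: C1→A 6·11=66, C2→A 11·12=132, C3→A 4·11=44, C4→A 5·10=50.
Loads: A carries 44/46. Service 292; fixed 78; total 370.
Next best feasible plan costs 439.

Minimum total cost: 370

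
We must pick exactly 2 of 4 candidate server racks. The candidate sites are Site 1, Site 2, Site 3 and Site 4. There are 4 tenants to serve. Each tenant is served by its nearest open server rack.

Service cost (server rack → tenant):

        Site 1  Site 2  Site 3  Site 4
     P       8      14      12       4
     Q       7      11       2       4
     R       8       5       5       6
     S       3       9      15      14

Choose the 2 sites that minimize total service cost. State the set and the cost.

Choose Site 1 and Site 4; total service cost 17.

With exactly 2 open, each tenant uses its cheapest among the chosen.
{Site 1, Site 4}: P→Site 4 4, Q→Site 4 4, R→Site 4 6, S→Site 1 3. Service cost 17.
{Site 1, Site 3}: service cost 18
{Site 2, Site 4}: service cost 22
Among all 6 size-2 choices, {Site 1, Site 4} is lowest.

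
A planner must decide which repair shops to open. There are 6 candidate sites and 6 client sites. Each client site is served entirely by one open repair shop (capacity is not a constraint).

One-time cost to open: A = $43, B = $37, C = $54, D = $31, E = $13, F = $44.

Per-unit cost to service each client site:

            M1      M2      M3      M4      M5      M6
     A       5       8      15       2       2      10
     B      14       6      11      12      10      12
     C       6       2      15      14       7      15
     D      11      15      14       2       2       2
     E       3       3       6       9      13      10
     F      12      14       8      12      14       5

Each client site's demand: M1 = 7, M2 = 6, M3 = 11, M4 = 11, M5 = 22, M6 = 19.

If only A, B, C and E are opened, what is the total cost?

Total cost: 502

Each client site is assigned to its cheapest site among the open ones.
{A, B, C, E}: M1→E 3·7=21, M2→C 2·6=12, M3→E 6·11=66, M4→A 2·11=22, M5→A 2·22=44, M6→A 10·19=190. Service 355; fixed 147; total 502.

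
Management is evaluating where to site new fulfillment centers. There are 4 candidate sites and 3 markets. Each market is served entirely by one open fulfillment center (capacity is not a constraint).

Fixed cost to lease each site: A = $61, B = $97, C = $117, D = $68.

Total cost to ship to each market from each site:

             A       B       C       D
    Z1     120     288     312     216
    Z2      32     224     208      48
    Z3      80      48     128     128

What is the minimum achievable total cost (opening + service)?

For any fixed open set, each market goes to its cheapest open site; total = fixed + service.
{A}: Z1→A 120, Z2→A 32, Z3→A 80. Service 232; fixed 61; total 293.
{A, B}: service 200 + fixed 158 = 358
{A, D}: service 232 + fixed 129 = 361
{A, B, C, D}: service 200 + fixed 343 = 543
(All 15 nonempty subsets were checked; A only is lowest.)

Minimum total cost: 293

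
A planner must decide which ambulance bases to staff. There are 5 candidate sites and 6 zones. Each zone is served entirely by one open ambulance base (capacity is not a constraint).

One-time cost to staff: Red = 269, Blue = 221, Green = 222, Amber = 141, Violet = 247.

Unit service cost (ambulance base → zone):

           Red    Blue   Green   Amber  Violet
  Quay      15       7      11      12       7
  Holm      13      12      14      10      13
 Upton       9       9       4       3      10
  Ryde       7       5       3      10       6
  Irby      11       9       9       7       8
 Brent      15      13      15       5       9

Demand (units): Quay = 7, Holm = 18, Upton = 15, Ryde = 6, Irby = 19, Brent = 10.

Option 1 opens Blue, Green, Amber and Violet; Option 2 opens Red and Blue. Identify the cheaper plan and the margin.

Option 2 is cheaper by 85.

Option 1: {Blue, Green, Amber, Violet}: Quay→Blue 7·7=49, Holm→Amber 10·18=180, Upton→Amber 3·15=45, Ryde→Green 3·6=18, Irby→Amber 7·19=133, Brent→Amber 5·10=50. Service 475; fixed 831; total 1306.
Option 2: {Red, Blue}: Quay→Blue 7·7=49, Holm→Blue 12·18=216, Upton→Red 9·15=135, Ryde→Blue 5·6=30, Irby→Blue 9·19=171, Brent→Blue 13·10=130. Service 731; fixed 490; total 1221.
Difference: |1306 − 1221| = 85.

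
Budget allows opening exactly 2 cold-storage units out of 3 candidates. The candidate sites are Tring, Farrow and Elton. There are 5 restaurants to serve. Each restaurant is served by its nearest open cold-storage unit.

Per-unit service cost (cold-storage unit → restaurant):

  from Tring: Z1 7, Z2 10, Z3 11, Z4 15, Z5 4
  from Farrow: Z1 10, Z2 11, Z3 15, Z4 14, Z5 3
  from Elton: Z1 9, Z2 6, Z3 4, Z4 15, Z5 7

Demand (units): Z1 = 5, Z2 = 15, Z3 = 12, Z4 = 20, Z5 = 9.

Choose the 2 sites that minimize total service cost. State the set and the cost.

Choose Farrow and Elton; total service cost 490.

With exactly 2 open, each restaurant uses its cheapest among the chosen.
{Farrow, Elton}: Z1→Elton 9·5=45, Z2→Elton 6·15=90, Z3→Elton 4·12=48, Z4→Farrow 14·20=280, Z5→Farrow 3·9=27. Service cost 490.
{Tring, Elton}: service cost 509
{Tring, Farrow}: service cost 624
Among all 3 size-2 choices, {Farrow, Elton} is lowest.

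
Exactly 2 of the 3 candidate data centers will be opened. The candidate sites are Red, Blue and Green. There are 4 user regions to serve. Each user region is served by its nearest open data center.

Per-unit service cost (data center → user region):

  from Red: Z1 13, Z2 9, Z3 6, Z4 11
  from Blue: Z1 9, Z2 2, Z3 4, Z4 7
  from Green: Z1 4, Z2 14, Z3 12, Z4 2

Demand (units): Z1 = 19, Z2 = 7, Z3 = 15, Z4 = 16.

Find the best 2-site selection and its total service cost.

With exactly 2 open, each user region uses its cheapest among the chosen.
{Blue, Green}: Z1→Green 4·19=76, Z2→Blue 2·7=14, Z3→Blue 4·15=60, Z4→Green 2·16=32. Service cost 182.
{Red, Green}: service cost 261
{Red, Blue}: service cost 357
Among all 3 size-2 choices, {Blue, Green} is lowest.

Choose Blue and Green; total service cost 182.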